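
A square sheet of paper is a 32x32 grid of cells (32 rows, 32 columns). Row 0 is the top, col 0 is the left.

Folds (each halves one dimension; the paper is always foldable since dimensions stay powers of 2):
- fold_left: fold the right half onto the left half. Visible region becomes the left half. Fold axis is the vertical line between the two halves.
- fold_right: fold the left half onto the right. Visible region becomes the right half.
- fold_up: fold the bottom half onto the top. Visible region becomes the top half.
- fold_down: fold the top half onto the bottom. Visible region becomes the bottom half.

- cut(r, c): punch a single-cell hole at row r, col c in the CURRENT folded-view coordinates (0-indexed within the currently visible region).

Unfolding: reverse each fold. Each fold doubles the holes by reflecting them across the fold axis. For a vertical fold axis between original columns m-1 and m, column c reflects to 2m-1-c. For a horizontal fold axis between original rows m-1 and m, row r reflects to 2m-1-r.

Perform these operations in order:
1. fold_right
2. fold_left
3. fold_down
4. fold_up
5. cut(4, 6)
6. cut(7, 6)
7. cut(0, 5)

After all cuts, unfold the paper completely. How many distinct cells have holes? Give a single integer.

Answer: 48

Derivation:
Op 1 fold_right: fold axis v@16; visible region now rows[0,32) x cols[16,32) = 32x16
Op 2 fold_left: fold axis v@24; visible region now rows[0,32) x cols[16,24) = 32x8
Op 3 fold_down: fold axis h@16; visible region now rows[16,32) x cols[16,24) = 16x8
Op 4 fold_up: fold axis h@24; visible region now rows[16,24) x cols[16,24) = 8x8
Op 5 cut(4, 6): punch at orig (20,22); cuts so far [(20, 22)]; region rows[16,24) x cols[16,24) = 8x8
Op 6 cut(7, 6): punch at orig (23,22); cuts so far [(20, 22), (23, 22)]; region rows[16,24) x cols[16,24) = 8x8
Op 7 cut(0, 5): punch at orig (16,21); cuts so far [(16, 21), (20, 22), (23, 22)]; region rows[16,24) x cols[16,24) = 8x8
Unfold 1 (reflect across h@24): 6 holes -> [(16, 21), (20, 22), (23, 22), (24, 22), (27, 22), (31, 21)]
Unfold 2 (reflect across h@16): 12 holes -> [(0, 21), (4, 22), (7, 22), (8, 22), (11, 22), (15, 21), (16, 21), (20, 22), (23, 22), (24, 22), (27, 22), (31, 21)]
Unfold 3 (reflect across v@24): 24 holes -> [(0, 21), (0, 26), (4, 22), (4, 25), (7, 22), (7, 25), (8, 22), (8, 25), (11, 22), (11, 25), (15, 21), (15, 26), (16, 21), (16, 26), (20, 22), (20, 25), (23, 22), (23, 25), (24, 22), (24, 25), (27, 22), (27, 25), (31, 21), (31, 26)]
Unfold 4 (reflect across v@16): 48 holes -> [(0, 5), (0, 10), (0, 21), (0, 26), (4, 6), (4, 9), (4, 22), (4, 25), (7, 6), (7, 9), (7, 22), (7, 25), (8, 6), (8, 9), (8, 22), (8, 25), (11, 6), (11, 9), (11, 22), (11, 25), (15, 5), (15, 10), (15, 21), (15, 26), (16, 5), (16, 10), (16, 21), (16, 26), (20, 6), (20, 9), (20, 22), (20, 25), (23, 6), (23, 9), (23, 22), (23, 25), (24, 6), (24, 9), (24, 22), (24, 25), (27, 6), (27, 9), (27, 22), (27, 25), (31, 5), (31, 10), (31, 21), (31, 26)]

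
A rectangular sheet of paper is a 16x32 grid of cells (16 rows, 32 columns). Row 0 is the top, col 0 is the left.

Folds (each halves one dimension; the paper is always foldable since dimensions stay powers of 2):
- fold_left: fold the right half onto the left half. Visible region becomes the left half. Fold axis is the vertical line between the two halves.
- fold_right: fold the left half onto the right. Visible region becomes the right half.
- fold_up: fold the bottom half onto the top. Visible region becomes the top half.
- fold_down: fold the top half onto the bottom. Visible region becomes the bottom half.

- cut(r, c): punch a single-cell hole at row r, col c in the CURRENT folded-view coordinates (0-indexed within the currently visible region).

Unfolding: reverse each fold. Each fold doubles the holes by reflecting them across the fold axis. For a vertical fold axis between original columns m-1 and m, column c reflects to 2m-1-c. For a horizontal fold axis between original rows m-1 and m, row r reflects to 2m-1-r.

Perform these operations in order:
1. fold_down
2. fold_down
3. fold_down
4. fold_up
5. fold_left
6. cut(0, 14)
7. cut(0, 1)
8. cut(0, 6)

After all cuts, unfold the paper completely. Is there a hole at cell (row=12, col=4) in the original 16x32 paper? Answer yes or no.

Op 1 fold_down: fold axis h@8; visible region now rows[8,16) x cols[0,32) = 8x32
Op 2 fold_down: fold axis h@12; visible region now rows[12,16) x cols[0,32) = 4x32
Op 3 fold_down: fold axis h@14; visible region now rows[14,16) x cols[0,32) = 2x32
Op 4 fold_up: fold axis h@15; visible region now rows[14,15) x cols[0,32) = 1x32
Op 5 fold_left: fold axis v@16; visible region now rows[14,15) x cols[0,16) = 1x16
Op 6 cut(0, 14): punch at orig (14,14); cuts so far [(14, 14)]; region rows[14,15) x cols[0,16) = 1x16
Op 7 cut(0, 1): punch at orig (14,1); cuts so far [(14, 1), (14, 14)]; region rows[14,15) x cols[0,16) = 1x16
Op 8 cut(0, 6): punch at orig (14,6); cuts so far [(14, 1), (14, 6), (14, 14)]; region rows[14,15) x cols[0,16) = 1x16
Unfold 1 (reflect across v@16): 6 holes -> [(14, 1), (14, 6), (14, 14), (14, 17), (14, 25), (14, 30)]
Unfold 2 (reflect across h@15): 12 holes -> [(14, 1), (14, 6), (14, 14), (14, 17), (14, 25), (14, 30), (15, 1), (15, 6), (15, 14), (15, 17), (15, 25), (15, 30)]
Unfold 3 (reflect across h@14): 24 holes -> [(12, 1), (12, 6), (12, 14), (12, 17), (12, 25), (12, 30), (13, 1), (13, 6), (13, 14), (13, 17), (13, 25), (13, 30), (14, 1), (14, 6), (14, 14), (14, 17), (14, 25), (14, 30), (15, 1), (15, 6), (15, 14), (15, 17), (15, 25), (15, 30)]
Unfold 4 (reflect across h@12): 48 holes -> [(8, 1), (8, 6), (8, 14), (8, 17), (8, 25), (8, 30), (9, 1), (9, 6), (9, 14), (9, 17), (9, 25), (9, 30), (10, 1), (10, 6), (10, 14), (10, 17), (10, 25), (10, 30), (11, 1), (11, 6), (11, 14), (11, 17), (11, 25), (11, 30), (12, 1), (12, 6), (12, 14), (12, 17), (12, 25), (12, 30), (13, 1), (13, 6), (13, 14), (13, 17), (13, 25), (13, 30), (14, 1), (14, 6), (14, 14), (14, 17), (14, 25), (14, 30), (15, 1), (15, 6), (15, 14), (15, 17), (15, 25), (15, 30)]
Unfold 5 (reflect across h@8): 96 holes -> [(0, 1), (0, 6), (0, 14), (0, 17), (0, 25), (0, 30), (1, 1), (1, 6), (1, 14), (1, 17), (1, 25), (1, 30), (2, 1), (2, 6), (2, 14), (2, 17), (2, 25), (2, 30), (3, 1), (3, 6), (3, 14), (3, 17), (3, 25), (3, 30), (4, 1), (4, 6), (4, 14), (4, 17), (4, 25), (4, 30), (5, 1), (5, 6), (5, 14), (5, 17), (5, 25), (5, 30), (6, 1), (6, 6), (6, 14), (6, 17), (6, 25), (6, 30), (7, 1), (7, 6), (7, 14), (7, 17), (7, 25), (7, 30), (8, 1), (8, 6), (8, 14), (8, 17), (8, 25), (8, 30), (9, 1), (9, 6), (9, 14), (9, 17), (9, 25), (9, 30), (10, 1), (10, 6), (10, 14), (10, 17), (10, 25), (10, 30), (11, 1), (11, 6), (11, 14), (11, 17), (11, 25), (11, 30), (12, 1), (12, 6), (12, 14), (12, 17), (12, 25), (12, 30), (13, 1), (13, 6), (13, 14), (13, 17), (13, 25), (13, 30), (14, 1), (14, 6), (14, 14), (14, 17), (14, 25), (14, 30), (15, 1), (15, 6), (15, 14), (15, 17), (15, 25), (15, 30)]
Holes: [(0, 1), (0, 6), (0, 14), (0, 17), (0, 25), (0, 30), (1, 1), (1, 6), (1, 14), (1, 17), (1, 25), (1, 30), (2, 1), (2, 6), (2, 14), (2, 17), (2, 25), (2, 30), (3, 1), (3, 6), (3, 14), (3, 17), (3, 25), (3, 30), (4, 1), (4, 6), (4, 14), (4, 17), (4, 25), (4, 30), (5, 1), (5, 6), (5, 14), (5, 17), (5, 25), (5, 30), (6, 1), (6, 6), (6, 14), (6, 17), (6, 25), (6, 30), (7, 1), (7, 6), (7, 14), (7, 17), (7, 25), (7, 30), (8, 1), (8, 6), (8, 14), (8, 17), (8, 25), (8, 30), (9, 1), (9, 6), (9, 14), (9, 17), (9, 25), (9, 30), (10, 1), (10, 6), (10, 14), (10, 17), (10, 25), (10, 30), (11, 1), (11, 6), (11, 14), (11, 17), (11, 25), (11, 30), (12, 1), (12, 6), (12, 14), (12, 17), (12, 25), (12, 30), (13, 1), (13, 6), (13, 14), (13, 17), (13, 25), (13, 30), (14, 1), (14, 6), (14, 14), (14, 17), (14, 25), (14, 30), (15, 1), (15, 6), (15, 14), (15, 17), (15, 25), (15, 30)]

Answer: no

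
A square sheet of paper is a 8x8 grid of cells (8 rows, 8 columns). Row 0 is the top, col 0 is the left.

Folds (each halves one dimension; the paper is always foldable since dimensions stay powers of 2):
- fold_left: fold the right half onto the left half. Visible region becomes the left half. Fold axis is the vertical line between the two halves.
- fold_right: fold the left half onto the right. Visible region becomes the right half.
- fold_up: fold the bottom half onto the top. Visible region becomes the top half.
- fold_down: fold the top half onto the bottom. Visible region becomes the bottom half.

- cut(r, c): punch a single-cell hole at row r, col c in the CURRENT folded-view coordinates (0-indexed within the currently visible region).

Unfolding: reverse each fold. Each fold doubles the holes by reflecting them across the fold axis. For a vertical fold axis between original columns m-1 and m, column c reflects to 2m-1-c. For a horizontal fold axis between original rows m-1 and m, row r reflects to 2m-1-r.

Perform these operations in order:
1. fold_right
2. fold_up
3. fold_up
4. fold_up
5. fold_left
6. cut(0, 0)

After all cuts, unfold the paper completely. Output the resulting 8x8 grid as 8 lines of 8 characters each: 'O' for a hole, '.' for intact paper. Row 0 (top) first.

Answer: O..OO..O
O..OO..O
O..OO..O
O..OO..O
O..OO..O
O..OO..O
O..OO..O
O..OO..O

Derivation:
Op 1 fold_right: fold axis v@4; visible region now rows[0,8) x cols[4,8) = 8x4
Op 2 fold_up: fold axis h@4; visible region now rows[0,4) x cols[4,8) = 4x4
Op 3 fold_up: fold axis h@2; visible region now rows[0,2) x cols[4,8) = 2x4
Op 4 fold_up: fold axis h@1; visible region now rows[0,1) x cols[4,8) = 1x4
Op 5 fold_left: fold axis v@6; visible region now rows[0,1) x cols[4,6) = 1x2
Op 6 cut(0, 0): punch at orig (0,4); cuts so far [(0, 4)]; region rows[0,1) x cols[4,6) = 1x2
Unfold 1 (reflect across v@6): 2 holes -> [(0, 4), (0, 7)]
Unfold 2 (reflect across h@1): 4 holes -> [(0, 4), (0, 7), (1, 4), (1, 7)]
Unfold 3 (reflect across h@2): 8 holes -> [(0, 4), (0, 7), (1, 4), (1, 7), (2, 4), (2, 7), (3, 4), (3, 7)]
Unfold 4 (reflect across h@4): 16 holes -> [(0, 4), (0, 7), (1, 4), (1, 7), (2, 4), (2, 7), (3, 4), (3, 7), (4, 4), (4, 7), (5, 4), (5, 7), (6, 4), (6, 7), (7, 4), (7, 7)]
Unfold 5 (reflect across v@4): 32 holes -> [(0, 0), (0, 3), (0, 4), (0, 7), (1, 0), (1, 3), (1, 4), (1, 7), (2, 0), (2, 3), (2, 4), (2, 7), (3, 0), (3, 3), (3, 4), (3, 7), (4, 0), (4, 3), (4, 4), (4, 7), (5, 0), (5, 3), (5, 4), (5, 7), (6, 0), (6, 3), (6, 4), (6, 7), (7, 0), (7, 3), (7, 4), (7, 7)]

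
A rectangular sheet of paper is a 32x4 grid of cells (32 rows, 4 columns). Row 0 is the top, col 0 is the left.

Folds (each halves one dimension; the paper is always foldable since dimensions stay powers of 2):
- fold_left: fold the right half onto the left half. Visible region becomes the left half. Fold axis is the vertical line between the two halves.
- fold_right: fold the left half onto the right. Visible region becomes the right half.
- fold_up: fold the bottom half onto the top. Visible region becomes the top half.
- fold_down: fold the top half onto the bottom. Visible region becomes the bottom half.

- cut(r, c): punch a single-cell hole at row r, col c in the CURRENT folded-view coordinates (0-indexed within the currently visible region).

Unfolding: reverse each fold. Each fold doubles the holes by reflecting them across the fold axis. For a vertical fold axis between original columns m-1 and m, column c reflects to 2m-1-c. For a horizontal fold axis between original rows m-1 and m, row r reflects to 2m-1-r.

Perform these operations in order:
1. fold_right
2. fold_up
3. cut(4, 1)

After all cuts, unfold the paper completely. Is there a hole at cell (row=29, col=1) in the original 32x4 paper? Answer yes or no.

Op 1 fold_right: fold axis v@2; visible region now rows[0,32) x cols[2,4) = 32x2
Op 2 fold_up: fold axis h@16; visible region now rows[0,16) x cols[2,4) = 16x2
Op 3 cut(4, 1): punch at orig (4,3); cuts so far [(4, 3)]; region rows[0,16) x cols[2,4) = 16x2
Unfold 1 (reflect across h@16): 2 holes -> [(4, 3), (27, 3)]
Unfold 2 (reflect across v@2): 4 holes -> [(4, 0), (4, 3), (27, 0), (27, 3)]
Holes: [(4, 0), (4, 3), (27, 0), (27, 3)]

Answer: no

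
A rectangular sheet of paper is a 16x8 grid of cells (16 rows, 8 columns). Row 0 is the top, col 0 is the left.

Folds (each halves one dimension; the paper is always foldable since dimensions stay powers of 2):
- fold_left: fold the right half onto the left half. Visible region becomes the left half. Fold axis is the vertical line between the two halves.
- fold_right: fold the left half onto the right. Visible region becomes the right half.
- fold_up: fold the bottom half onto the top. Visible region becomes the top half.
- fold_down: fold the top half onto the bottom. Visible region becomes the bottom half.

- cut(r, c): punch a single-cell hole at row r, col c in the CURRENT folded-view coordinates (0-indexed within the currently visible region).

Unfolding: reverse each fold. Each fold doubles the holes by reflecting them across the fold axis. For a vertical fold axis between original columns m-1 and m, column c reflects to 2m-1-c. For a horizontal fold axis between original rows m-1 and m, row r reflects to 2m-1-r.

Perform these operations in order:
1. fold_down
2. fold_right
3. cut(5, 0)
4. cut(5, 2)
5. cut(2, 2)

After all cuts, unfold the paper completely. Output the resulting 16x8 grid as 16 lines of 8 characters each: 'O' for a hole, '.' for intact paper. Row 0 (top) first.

Answer: ........
........
.O.OO.O.
........
........
.O....O.
........
........
........
........
.O....O.
........
........
.O.OO.O.
........
........

Derivation:
Op 1 fold_down: fold axis h@8; visible region now rows[8,16) x cols[0,8) = 8x8
Op 2 fold_right: fold axis v@4; visible region now rows[8,16) x cols[4,8) = 8x4
Op 3 cut(5, 0): punch at orig (13,4); cuts so far [(13, 4)]; region rows[8,16) x cols[4,8) = 8x4
Op 4 cut(5, 2): punch at orig (13,6); cuts so far [(13, 4), (13, 6)]; region rows[8,16) x cols[4,8) = 8x4
Op 5 cut(2, 2): punch at orig (10,6); cuts so far [(10, 6), (13, 4), (13, 6)]; region rows[8,16) x cols[4,8) = 8x4
Unfold 1 (reflect across v@4): 6 holes -> [(10, 1), (10, 6), (13, 1), (13, 3), (13, 4), (13, 6)]
Unfold 2 (reflect across h@8): 12 holes -> [(2, 1), (2, 3), (2, 4), (2, 6), (5, 1), (5, 6), (10, 1), (10, 6), (13, 1), (13, 3), (13, 4), (13, 6)]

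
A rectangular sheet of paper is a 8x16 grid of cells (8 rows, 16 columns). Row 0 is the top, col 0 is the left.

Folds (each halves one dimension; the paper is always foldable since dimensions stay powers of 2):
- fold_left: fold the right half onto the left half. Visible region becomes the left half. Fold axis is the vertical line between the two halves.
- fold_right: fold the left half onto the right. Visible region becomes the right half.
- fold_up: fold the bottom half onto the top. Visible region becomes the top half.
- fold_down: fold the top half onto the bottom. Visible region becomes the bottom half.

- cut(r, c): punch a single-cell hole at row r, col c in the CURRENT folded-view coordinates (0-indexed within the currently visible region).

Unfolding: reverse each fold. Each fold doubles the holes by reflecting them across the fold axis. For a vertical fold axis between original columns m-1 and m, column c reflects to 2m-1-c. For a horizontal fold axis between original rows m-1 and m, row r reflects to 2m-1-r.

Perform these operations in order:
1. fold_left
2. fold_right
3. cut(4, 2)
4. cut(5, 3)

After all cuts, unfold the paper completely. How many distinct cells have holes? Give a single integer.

Answer: 8

Derivation:
Op 1 fold_left: fold axis v@8; visible region now rows[0,8) x cols[0,8) = 8x8
Op 2 fold_right: fold axis v@4; visible region now rows[0,8) x cols[4,8) = 8x4
Op 3 cut(4, 2): punch at orig (4,6); cuts so far [(4, 6)]; region rows[0,8) x cols[4,8) = 8x4
Op 4 cut(5, 3): punch at orig (5,7); cuts so far [(4, 6), (5, 7)]; region rows[0,8) x cols[4,8) = 8x4
Unfold 1 (reflect across v@4): 4 holes -> [(4, 1), (4, 6), (5, 0), (5, 7)]
Unfold 2 (reflect across v@8): 8 holes -> [(4, 1), (4, 6), (4, 9), (4, 14), (5, 0), (5, 7), (5, 8), (5, 15)]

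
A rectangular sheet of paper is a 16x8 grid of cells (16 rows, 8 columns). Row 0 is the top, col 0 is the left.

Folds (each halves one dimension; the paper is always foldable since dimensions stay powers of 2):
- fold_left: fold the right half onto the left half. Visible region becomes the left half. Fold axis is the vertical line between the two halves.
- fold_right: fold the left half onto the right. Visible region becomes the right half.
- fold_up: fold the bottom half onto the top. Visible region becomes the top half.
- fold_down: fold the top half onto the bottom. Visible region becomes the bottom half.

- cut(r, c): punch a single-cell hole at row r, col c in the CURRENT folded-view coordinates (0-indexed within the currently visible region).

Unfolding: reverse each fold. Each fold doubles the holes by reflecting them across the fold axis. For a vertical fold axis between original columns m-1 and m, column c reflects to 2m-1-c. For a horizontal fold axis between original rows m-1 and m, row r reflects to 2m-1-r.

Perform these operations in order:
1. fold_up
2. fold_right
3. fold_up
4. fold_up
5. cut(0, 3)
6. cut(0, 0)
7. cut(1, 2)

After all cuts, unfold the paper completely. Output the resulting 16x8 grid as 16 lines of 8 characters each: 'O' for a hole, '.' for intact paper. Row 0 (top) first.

Answer: O..OO..O
.O....O.
.O....O.
O..OO..O
O..OO..O
.O....O.
.O....O.
O..OO..O
O..OO..O
.O....O.
.O....O.
O..OO..O
O..OO..O
.O....O.
.O....O.
O..OO..O

Derivation:
Op 1 fold_up: fold axis h@8; visible region now rows[0,8) x cols[0,8) = 8x8
Op 2 fold_right: fold axis v@4; visible region now rows[0,8) x cols[4,8) = 8x4
Op 3 fold_up: fold axis h@4; visible region now rows[0,4) x cols[4,8) = 4x4
Op 4 fold_up: fold axis h@2; visible region now rows[0,2) x cols[4,8) = 2x4
Op 5 cut(0, 3): punch at orig (0,7); cuts so far [(0, 7)]; region rows[0,2) x cols[4,8) = 2x4
Op 6 cut(0, 0): punch at orig (0,4); cuts so far [(0, 4), (0, 7)]; region rows[0,2) x cols[4,8) = 2x4
Op 7 cut(1, 2): punch at orig (1,6); cuts so far [(0, 4), (0, 7), (1, 6)]; region rows[0,2) x cols[4,8) = 2x4
Unfold 1 (reflect across h@2): 6 holes -> [(0, 4), (0, 7), (1, 6), (2, 6), (3, 4), (3, 7)]
Unfold 2 (reflect across h@4): 12 holes -> [(0, 4), (0, 7), (1, 6), (2, 6), (3, 4), (3, 7), (4, 4), (4, 7), (5, 6), (6, 6), (7, 4), (7, 7)]
Unfold 3 (reflect across v@4): 24 holes -> [(0, 0), (0, 3), (0, 4), (0, 7), (1, 1), (1, 6), (2, 1), (2, 6), (3, 0), (3, 3), (3, 4), (3, 7), (4, 0), (4, 3), (4, 4), (4, 7), (5, 1), (5, 6), (6, 1), (6, 6), (7, 0), (7, 3), (7, 4), (7, 7)]
Unfold 4 (reflect across h@8): 48 holes -> [(0, 0), (0, 3), (0, 4), (0, 7), (1, 1), (1, 6), (2, 1), (2, 6), (3, 0), (3, 3), (3, 4), (3, 7), (4, 0), (4, 3), (4, 4), (4, 7), (5, 1), (5, 6), (6, 1), (6, 6), (7, 0), (7, 3), (7, 4), (7, 7), (8, 0), (8, 3), (8, 4), (8, 7), (9, 1), (9, 6), (10, 1), (10, 6), (11, 0), (11, 3), (11, 4), (11, 7), (12, 0), (12, 3), (12, 4), (12, 7), (13, 1), (13, 6), (14, 1), (14, 6), (15, 0), (15, 3), (15, 4), (15, 7)]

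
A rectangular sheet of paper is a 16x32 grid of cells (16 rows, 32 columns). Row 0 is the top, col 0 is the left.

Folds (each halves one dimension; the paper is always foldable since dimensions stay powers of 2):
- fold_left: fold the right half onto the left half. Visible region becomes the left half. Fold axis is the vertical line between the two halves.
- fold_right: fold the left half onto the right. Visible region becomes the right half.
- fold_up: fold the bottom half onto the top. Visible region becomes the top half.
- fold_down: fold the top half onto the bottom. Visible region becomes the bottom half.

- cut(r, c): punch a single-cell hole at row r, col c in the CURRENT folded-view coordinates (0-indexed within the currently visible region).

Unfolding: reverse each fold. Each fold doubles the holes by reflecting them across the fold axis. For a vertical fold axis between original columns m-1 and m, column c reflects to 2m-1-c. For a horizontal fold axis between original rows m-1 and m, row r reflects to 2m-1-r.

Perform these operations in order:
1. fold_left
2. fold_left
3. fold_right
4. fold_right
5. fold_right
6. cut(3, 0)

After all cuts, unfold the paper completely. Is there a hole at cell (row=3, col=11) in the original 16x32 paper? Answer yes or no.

Answer: yes

Derivation:
Op 1 fold_left: fold axis v@16; visible region now rows[0,16) x cols[0,16) = 16x16
Op 2 fold_left: fold axis v@8; visible region now rows[0,16) x cols[0,8) = 16x8
Op 3 fold_right: fold axis v@4; visible region now rows[0,16) x cols[4,8) = 16x4
Op 4 fold_right: fold axis v@6; visible region now rows[0,16) x cols[6,8) = 16x2
Op 5 fold_right: fold axis v@7; visible region now rows[0,16) x cols[7,8) = 16x1
Op 6 cut(3, 0): punch at orig (3,7); cuts so far [(3, 7)]; region rows[0,16) x cols[7,8) = 16x1
Unfold 1 (reflect across v@7): 2 holes -> [(3, 6), (3, 7)]
Unfold 2 (reflect across v@6): 4 holes -> [(3, 4), (3, 5), (3, 6), (3, 7)]
Unfold 3 (reflect across v@4): 8 holes -> [(3, 0), (3, 1), (3, 2), (3, 3), (3, 4), (3, 5), (3, 6), (3, 7)]
Unfold 4 (reflect across v@8): 16 holes -> [(3, 0), (3, 1), (3, 2), (3, 3), (3, 4), (3, 5), (3, 6), (3, 7), (3, 8), (3, 9), (3, 10), (3, 11), (3, 12), (3, 13), (3, 14), (3, 15)]
Unfold 5 (reflect across v@16): 32 holes -> [(3, 0), (3, 1), (3, 2), (3, 3), (3, 4), (3, 5), (3, 6), (3, 7), (3, 8), (3, 9), (3, 10), (3, 11), (3, 12), (3, 13), (3, 14), (3, 15), (3, 16), (3, 17), (3, 18), (3, 19), (3, 20), (3, 21), (3, 22), (3, 23), (3, 24), (3, 25), (3, 26), (3, 27), (3, 28), (3, 29), (3, 30), (3, 31)]
Holes: [(3, 0), (3, 1), (3, 2), (3, 3), (3, 4), (3, 5), (3, 6), (3, 7), (3, 8), (3, 9), (3, 10), (3, 11), (3, 12), (3, 13), (3, 14), (3, 15), (3, 16), (3, 17), (3, 18), (3, 19), (3, 20), (3, 21), (3, 22), (3, 23), (3, 24), (3, 25), (3, 26), (3, 27), (3, 28), (3, 29), (3, 30), (3, 31)]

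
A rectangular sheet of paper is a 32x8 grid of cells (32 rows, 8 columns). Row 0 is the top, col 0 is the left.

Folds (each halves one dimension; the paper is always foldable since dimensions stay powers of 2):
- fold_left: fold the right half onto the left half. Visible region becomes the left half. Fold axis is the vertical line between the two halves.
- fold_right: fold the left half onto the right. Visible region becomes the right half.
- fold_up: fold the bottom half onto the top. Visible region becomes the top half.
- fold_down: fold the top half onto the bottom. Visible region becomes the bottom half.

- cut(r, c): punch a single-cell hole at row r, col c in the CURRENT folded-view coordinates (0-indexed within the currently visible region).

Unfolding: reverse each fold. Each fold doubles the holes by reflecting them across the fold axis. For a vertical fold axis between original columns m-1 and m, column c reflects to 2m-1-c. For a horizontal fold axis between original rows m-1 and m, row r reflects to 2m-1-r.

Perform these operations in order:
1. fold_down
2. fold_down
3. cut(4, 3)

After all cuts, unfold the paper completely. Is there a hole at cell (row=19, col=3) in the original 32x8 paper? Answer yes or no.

Answer: yes

Derivation:
Op 1 fold_down: fold axis h@16; visible region now rows[16,32) x cols[0,8) = 16x8
Op 2 fold_down: fold axis h@24; visible region now rows[24,32) x cols[0,8) = 8x8
Op 3 cut(4, 3): punch at orig (28,3); cuts so far [(28, 3)]; region rows[24,32) x cols[0,8) = 8x8
Unfold 1 (reflect across h@24): 2 holes -> [(19, 3), (28, 3)]
Unfold 2 (reflect across h@16): 4 holes -> [(3, 3), (12, 3), (19, 3), (28, 3)]
Holes: [(3, 3), (12, 3), (19, 3), (28, 3)]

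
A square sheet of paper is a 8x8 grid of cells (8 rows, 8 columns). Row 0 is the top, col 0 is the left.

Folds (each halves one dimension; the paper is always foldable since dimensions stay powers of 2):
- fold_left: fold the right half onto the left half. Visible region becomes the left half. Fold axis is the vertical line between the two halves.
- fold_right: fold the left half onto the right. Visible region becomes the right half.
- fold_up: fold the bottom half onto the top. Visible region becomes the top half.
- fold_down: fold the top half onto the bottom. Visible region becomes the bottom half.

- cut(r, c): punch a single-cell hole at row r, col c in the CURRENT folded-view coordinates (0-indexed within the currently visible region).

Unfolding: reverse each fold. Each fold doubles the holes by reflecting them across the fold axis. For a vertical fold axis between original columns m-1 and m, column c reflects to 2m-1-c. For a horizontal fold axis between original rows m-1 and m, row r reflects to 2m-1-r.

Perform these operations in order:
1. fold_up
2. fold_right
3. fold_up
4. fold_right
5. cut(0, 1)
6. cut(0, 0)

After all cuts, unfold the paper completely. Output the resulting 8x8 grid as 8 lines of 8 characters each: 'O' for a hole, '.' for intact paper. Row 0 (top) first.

Answer: OOOOOOOO
........
........
OOOOOOOO
OOOOOOOO
........
........
OOOOOOOO

Derivation:
Op 1 fold_up: fold axis h@4; visible region now rows[0,4) x cols[0,8) = 4x8
Op 2 fold_right: fold axis v@4; visible region now rows[0,4) x cols[4,8) = 4x4
Op 3 fold_up: fold axis h@2; visible region now rows[0,2) x cols[4,8) = 2x4
Op 4 fold_right: fold axis v@6; visible region now rows[0,2) x cols[6,8) = 2x2
Op 5 cut(0, 1): punch at orig (0,7); cuts so far [(0, 7)]; region rows[0,2) x cols[6,8) = 2x2
Op 6 cut(0, 0): punch at orig (0,6); cuts so far [(0, 6), (0, 7)]; region rows[0,2) x cols[6,8) = 2x2
Unfold 1 (reflect across v@6): 4 holes -> [(0, 4), (0, 5), (0, 6), (0, 7)]
Unfold 2 (reflect across h@2): 8 holes -> [(0, 4), (0, 5), (0, 6), (0, 7), (3, 4), (3, 5), (3, 6), (3, 7)]
Unfold 3 (reflect across v@4): 16 holes -> [(0, 0), (0, 1), (0, 2), (0, 3), (0, 4), (0, 5), (0, 6), (0, 7), (3, 0), (3, 1), (3, 2), (3, 3), (3, 4), (3, 5), (3, 6), (3, 7)]
Unfold 4 (reflect across h@4): 32 holes -> [(0, 0), (0, 1), (0, 2), (0, 3), (0, 4), (0, 5), (0, 6), (0, 7), (3, 0), (3, 1), (3, 2), (3, 3), (3, 4), (3, 5), (3, 6), (3, 7), (4, 0), (4, 1), (4, 2), (4, 3), (4, 4), (4, 5), (4, 6), (4, 7), (7, 0), (7, 1), (7, 2), (7, 3), (7, 4), (7, 5), (7, 6), (7, 7)]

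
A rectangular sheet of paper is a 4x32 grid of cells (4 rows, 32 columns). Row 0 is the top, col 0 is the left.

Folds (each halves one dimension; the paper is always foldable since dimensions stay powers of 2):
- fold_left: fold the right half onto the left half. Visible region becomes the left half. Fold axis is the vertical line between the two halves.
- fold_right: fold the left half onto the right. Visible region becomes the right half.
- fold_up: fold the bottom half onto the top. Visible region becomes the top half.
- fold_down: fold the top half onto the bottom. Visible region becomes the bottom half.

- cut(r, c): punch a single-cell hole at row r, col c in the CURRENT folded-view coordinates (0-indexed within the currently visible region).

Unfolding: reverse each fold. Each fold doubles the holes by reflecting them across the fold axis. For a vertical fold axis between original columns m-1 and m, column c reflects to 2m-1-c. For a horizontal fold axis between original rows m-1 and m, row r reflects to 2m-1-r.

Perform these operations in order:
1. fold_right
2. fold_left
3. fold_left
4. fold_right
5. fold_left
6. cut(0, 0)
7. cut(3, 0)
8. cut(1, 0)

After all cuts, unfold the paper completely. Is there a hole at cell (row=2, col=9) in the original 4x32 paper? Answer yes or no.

Answer: no

Derivation:
Op 1 fold_right: fold axis v@16; visible region now rows[0,4) x cols[16,32) = 4x16
Op 2 fold_left: fold axis v@24; visible region now rows[0,4) x cols[16,24) = 4x8
Op 3 fold_left: fold axis v@20; visible region now rows[0,4) x cols[16,20) = 4x4
Op 4 fold_right: fold axis v@18; visible region now rows[0,4) x cols[18,20) = 4x2
Op 5 fold_left: fold axis v@19; visible region now rows[0,4) x cols[18,19) = 4x1
Op 6 cut(0, 0): punch at orig (0,18); cuts so far [(0, 18)]; region rows[0,4) x cols[18,19) = 4x1
Op 7 cut(3, 0): punch at orig (3,18); cuts so far [(0, 18), (3, 18)]; region rows[0,4) x cols[18,19) = 4x1
Op 8 cut(1, 0): punch at orig (1,18); cuts so far [(0, 18), (1, 18), (3, 18)]; region rows[0,4) x cols[18,19) = 4x1
Unfold 1 (reflect across v@19): 6 holes -> [(0, 18), (0, 19), (1, 18), (1, 19), (3, 18), (3, 19)]
Unfold 2 (reflect across v@18): 12 holes -> [(0, 16), (0, 17), (0, 18), (0, 19), (1, 16), (1, 17), (1, 18), (1, 19), (3, 16), (3, 17), (3, 18), (3, 19)]
Unfold 3 (reflect across v@20): 24 holes -> [(0, 16), (0, 17), (0, 18), (0, 19), (0, 20), (0, 21), (0, 22), (0, 23), (1, 16), (1, 17), (1, 18), (1, 19), (1, 20), (1, 21), (1, 22), (1, 23), (3, 16), (3, 17), (3, 18), (3, 19), (3, 20), (3, 21), (3, 22), (3, 23)]
Unfold 4 (reflect across v@24): 48 holes -> [(0, 16), (0, 17), (0, 18), (0, 19), (0, 20), (0, 21), (0, 22), (0, 23), (0, 24), (0, 25), (0, 26), (0, 27), (0, 28), (0, 29), (0, 30), (0, 31), (1, 16), (1, 17), (1, 18), (1, 19), (1, 20), (1, 21), (1, 22), (1, 23), (1, 24), (1, 25), (1, 26), (1, 27), (1, 28), (1, 29), (1, 30), (1, 31), (3, 16), (3, 17), (3, 18), (3, 19), (3, 20), (3, 21), (3, 22), (3, 23), (3, 24), (3, 25), (3, 26), (3, 27), (3, 28), (3, 29), (3, 30), (3, 31)]
Unfold 5 (reflect across v@16): 96 holes -> [(0, 0), (0, 1), (0, 2), (0, 3), (0, 4), (0, 5), (0, 6), (0, 7), (0, 8), (0, 9), (0, 10), (0, 11), (0, 12), (0, 13), (0, 14), (0, 15), (0, 16), (0, 17), (0, 18), (0, 19), (0, 20), (0, 21), (0, 22), (0, 23), (0, 24), (0, 25), (0, 26), (0, 27), (0, 28), (0, 29), (0, 30), (0, 31), (1, 0), (1, 1), (1, 2), (1, 3), (1, 4), (1, 5), (1, 6), (1, 7), (1, 8), (1, 9), (1, 10), (1, 11), (1, 12), (1, 13), (1, 14), (1, 15), (1, 16), (1, 17), (1, 18), (1, 19), (1, 20), (1, 21), (1, 22), (1, 23), (1, 24), (1, 25), (1, 26), (1, 27), (1, 28), (1, 29), (1, 30), (1, 31), (3, 0), (3, 1), (3, 2), (3, 3), (3, 4), (3, 5), (3, 6), (3, 7), (3, 8), (3, 9), (3, 10), (3, 11), (3, 12), (3, 13), (3, 14), (3, 15), (3, 16), (3, 17), (3, 18), (3, 19), (3, 20), (3, 21), (3, 22), (3, 23), (3, 24), (3, 25), (3, 26), (3, 27), (3, 28), (3, 29), (3, 30), (3, 31)]
Holes: [(0, 0), (0, 1), (0, 2), (0, 3), (0, 4), (0, 5), (0, 6), (0, 7), (0, 8), (0, 9), (0, 10), (0, 11), (0, 12), (0, 13), (0, 14), (0, 15), (0, 16), (0, 17), (0, 18), (0, 19), (0, 20), (0, 21), (0, 22), (0, 23), (0, 24), (0, 25), (0, 26), (0, 27), (0, 28), (0, 29), (0, 30), (0, 31), (1, 0), (1, 1), (1, 2), (1, 3), (1, 4), (1, 5), (1, 6), (1, 7), (1, 8), (1, 9), (1, 10), (1, 11), (1, 12), (1, 13), (1, 14), (1, 15), (1, 16), (1, 17), (1, 18), (1, 19), (1, 20), (1, 21), (1, 22), (1, 23), (1, 24), (1, 25), (1, 26), (1, 27), (1, 28), (1, 29), (1, 30), (1, 31), (3, 0), (3, 1), (3, 2), (3, 3), (3, 4), (3, 5), (3, 6), (3, 7), (3, 8), (3, 9), (3, 10), (3, 11), (3, 12), (3, 13), (3, 14), (3, 15), (3, 16), (3, 17), (3, 18), (3, 19), (3, 20), (3, 21), (3, 22), (3, 23), (3, 24), (3, 25), (3, 26), (3, 27), (3, 28), (3, 29), (3, 30), (3, 31)]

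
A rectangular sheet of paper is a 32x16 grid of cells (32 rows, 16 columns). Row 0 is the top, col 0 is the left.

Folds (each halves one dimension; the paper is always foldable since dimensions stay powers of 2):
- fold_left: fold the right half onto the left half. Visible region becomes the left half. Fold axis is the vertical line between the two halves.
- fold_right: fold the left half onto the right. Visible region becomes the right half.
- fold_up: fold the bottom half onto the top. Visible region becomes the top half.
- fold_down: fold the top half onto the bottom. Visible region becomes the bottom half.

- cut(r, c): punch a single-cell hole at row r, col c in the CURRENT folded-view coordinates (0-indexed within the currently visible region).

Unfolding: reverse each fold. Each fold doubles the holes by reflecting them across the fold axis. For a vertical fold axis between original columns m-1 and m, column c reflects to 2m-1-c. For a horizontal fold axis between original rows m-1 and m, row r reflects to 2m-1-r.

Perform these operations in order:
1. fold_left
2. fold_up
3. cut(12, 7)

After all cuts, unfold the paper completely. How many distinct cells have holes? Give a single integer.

Op 1 fold_left: fold axis v@8; visible region now rows[0,32) x cols[0,8) = 32x8
Op 2 fold_up: fold axis h@16; visible region now rows[0,16) x cols[0,8) = 16x8
Op 3 cut(12, 7): punch at orig (12,7); cuts so far [(12, 7)]; region rows[0,16) x cols[0,8) = 16x8
Unfold 1 (reflect across h@16): 2 holes -> [(12, 7), (19, 7)]
Unfold 2 (reflect across v@8): 4 holes -> [(12, 7), (12, 8), (19, 7), (19, 8)]

Answer: 4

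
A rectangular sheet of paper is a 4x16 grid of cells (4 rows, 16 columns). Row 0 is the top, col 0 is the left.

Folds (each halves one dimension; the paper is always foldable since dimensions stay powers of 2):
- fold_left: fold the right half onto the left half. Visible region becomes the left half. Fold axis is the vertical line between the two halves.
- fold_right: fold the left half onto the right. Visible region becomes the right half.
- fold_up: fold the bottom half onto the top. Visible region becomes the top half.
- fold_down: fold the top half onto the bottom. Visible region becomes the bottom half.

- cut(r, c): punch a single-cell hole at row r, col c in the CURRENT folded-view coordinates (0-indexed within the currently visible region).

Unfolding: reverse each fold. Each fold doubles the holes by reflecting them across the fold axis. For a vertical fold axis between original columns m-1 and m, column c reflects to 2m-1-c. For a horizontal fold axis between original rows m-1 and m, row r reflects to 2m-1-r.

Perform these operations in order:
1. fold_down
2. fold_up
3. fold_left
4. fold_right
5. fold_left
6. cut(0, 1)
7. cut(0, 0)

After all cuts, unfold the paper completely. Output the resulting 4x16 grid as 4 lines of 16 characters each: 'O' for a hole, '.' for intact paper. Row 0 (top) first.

Op 1 fold_down: fold axis h@2; visible region now rows[2,4) x cols[0,16) = 2x16
Op 2 fold_up: fold axis h@3; visible region now rows[2,3) x cols[0,16) = 1x16
Op 3 fold_left: fold axis v@8; visible region now rows[2,3) x cols[0,8) = 1x8
Op 4 fold_right: fold axis v@4; visible region now rows[2,3) x cols[4,8) = 1x4
Op 5 fold_left: fold axis v@6; visible region now rows[2,3) x cols[4,6) = 1x2
Op 6 cut(0, 1): punch at orig (2,5); cuts so far [(2, 5)]; region rows[2,3) x cols[4,6) = 1x2
Op 7 cut(0, 0): punch at orig (2,4); cuts so far [(2, 4), (2, 5)]; region rows[2,3) x cols[4,6) = 1x2
Unfold 1 (reflect across v@6): 4 holes -> [(2, 4), (2, 5), (2, 6), (2, 7)]
Unfold 2 (reflect across v@4): 8 holes -> [(2, 0), (2, 1), (2, 2), (2, 3), (2, 4), (2, 5), (2, 6), (2, 7)]
Unfold 3 (reflect across v@8): 16 holes -> [(2, 0), (2, 1), (2, 2), (2, 3), (2, 4), (2, 5), (2, 6), (2, 7), (2, 8), (2, 9), (2, 10), (2, 11), (2, 12), (2, 13), (2, 14), (2, 15)]
Unfold 4 (reflect across h@3): 32 holes -> [(2, 0), (2, 1), (2, 2), (2, 3), (2, 4), (2, 5), (2, 6), (2, 7), (2, 8), (2, 9), (2, 10), (2, 11), (2, 12), (2, 13), (2, 14), (2, 15), (3, 0), (3, 1), (3, 2), (3, 3), (3, 4), (3, 5), (3, 6), (3, 7), (3, 8), (3, 9), (3, 10), (3, 11), (3, 12), (3, 13), (3, 14), (3, 15)]
Unfold 5 (reflect across h@2): 64 holes -> [(0, 0), (0, 1), (0, 2), (0, 3), (0, 4), (0, 5), (0, 6), (0, 7), (0, 8), (0, 9), (0, 10), (0, 11), (0, 12), (0, 13), (0, 14), (0, 15), (1, 0), (1, 1), (1, 2), (1, 3), (1, 4), (1, 5), (1, 6), (1, 7), (1, 8), (1, 9), (1, 10), (1, 11), (1, 12), (1, 13), (1, 14), (1, 15), (2, 0), (2, 1), (2, 2), (2, 3), (2, 4), (2, 5), (2, 6), (2, 7), (2, 8), (2, 9), (2, 10), (2, 11), (2, 12), (2, 13), (2, 14), (2, 15), (3, 0), (3, 1), (3, 2), (3, 3), (3, 4), (3, 5), (3, 6), (3, 7), (3, 8), (3, 9), (3, 10), (3, 11), (3, 12), (3, 13), (3, 14), (3, 15)]

Answer: OOOOOOOOOOOOOOOO
OOOOOOOOOOOOOOOO
OOOOOOOOOOOOOOOO
OOOOOOOOOOOOOOOO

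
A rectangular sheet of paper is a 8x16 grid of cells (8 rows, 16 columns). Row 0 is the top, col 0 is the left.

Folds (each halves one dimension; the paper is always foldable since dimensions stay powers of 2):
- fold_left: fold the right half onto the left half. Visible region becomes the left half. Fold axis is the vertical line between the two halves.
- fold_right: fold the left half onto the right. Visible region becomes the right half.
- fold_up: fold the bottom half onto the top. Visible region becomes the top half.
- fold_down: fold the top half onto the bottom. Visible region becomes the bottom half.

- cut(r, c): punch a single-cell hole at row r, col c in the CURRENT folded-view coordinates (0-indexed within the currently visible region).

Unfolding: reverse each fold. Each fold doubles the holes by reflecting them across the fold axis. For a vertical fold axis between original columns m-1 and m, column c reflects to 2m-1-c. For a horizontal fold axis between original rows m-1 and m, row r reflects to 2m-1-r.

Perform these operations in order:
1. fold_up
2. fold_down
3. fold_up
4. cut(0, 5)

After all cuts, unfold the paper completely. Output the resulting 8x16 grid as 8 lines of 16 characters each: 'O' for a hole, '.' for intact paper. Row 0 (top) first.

Answer: .....O..........
.....O..........
.....O..........
.....O..........
.....O..........
.....O..........
.....O..........
.....O..........

Derivation:
Op 1 fold_up: fold axis h@4; visible region now rows[0,4) x cols[0,16) = 4x16
Op 2 fold_down: fold axis h@2; visible region now rows[2,4) x cols[0,16) = 2x16
Op 3 fold_up: fold axis h@3; visible region now rows[2,3) x cols[0,16) = 1x16
Op 4 cut(0, 5): punch at orig (2,5); cuts so far [(2, 5)]; region rows[2,3) x cols[0,16) = 1x16
Unfold 1 (reflect across h@3): 2 holes -> [(2, 5), (3, 5)]
Unfold 2 (reflect across h@2): 4 holes -> [(0, 5), (1, 5), (2, 5), (3, 5)]
Unfold 3 (reflect across h@4): 8 holes -> [(0, 5), (1, 5), (2, 5), (3, 5), (4, 5), (5, 5), (6, 5), (7, 5)]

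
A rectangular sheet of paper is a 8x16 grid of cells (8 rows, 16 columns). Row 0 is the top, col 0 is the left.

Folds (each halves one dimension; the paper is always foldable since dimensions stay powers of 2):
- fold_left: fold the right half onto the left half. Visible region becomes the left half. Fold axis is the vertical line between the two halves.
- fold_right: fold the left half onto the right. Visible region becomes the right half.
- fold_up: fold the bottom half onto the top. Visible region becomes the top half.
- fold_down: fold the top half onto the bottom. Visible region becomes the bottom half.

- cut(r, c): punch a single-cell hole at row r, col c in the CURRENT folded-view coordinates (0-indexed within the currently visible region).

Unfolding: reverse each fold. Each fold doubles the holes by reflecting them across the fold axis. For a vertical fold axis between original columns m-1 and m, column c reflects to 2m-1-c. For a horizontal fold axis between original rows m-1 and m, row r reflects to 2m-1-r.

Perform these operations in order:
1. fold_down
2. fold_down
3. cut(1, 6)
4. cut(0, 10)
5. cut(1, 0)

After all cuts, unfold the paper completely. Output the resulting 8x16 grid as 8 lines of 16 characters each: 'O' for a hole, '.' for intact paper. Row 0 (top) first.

Answer: O.....O.........
..........O.....
..........O.....
O.....O.........
O.....O.........
..........O.....
..........O.....
O.....O.........

Derivation:
Op 1 fold_down: fold axis h@4; visible region now rows[4,8) x cols[0,16) = 4x16
Op 2 fold_down: fold axis h@6; visible region now rows[6,8) x cols[0,16) = 2x16
Op 3 cut(1, 6): punch at orig (7,6); cuts so far [(7, 6)]; region rows[6,8) x cols[0,16) = 2x16
Op 4 cut(0, 10): punch at orig (6,10); cuts so far [(6, 10), (7, 6)]; region rows[6,8) x cols[0,16) = 2x16
Op 5 cut(1, 0): punch at orig (7,0); cuts so far [(6, 10), (7, 0), (7, 6)]; region rows[6,8) x cols[0,16) = 2x16
Unfold 1 (reflect across h@6): 6 holes -> [(4, 0), (4, 6), (5, 10), (6, 10), (7, 0), (7, 6)]
Unfold 2 (reflect across h@4): 12 holes -> [(0, 0), (0, 6), (1, 10), (2, 10), (3, 0), (3, 6), (4, 0), (4, 6), (5, 10), (6, 10), (7, 0), (7, 6)]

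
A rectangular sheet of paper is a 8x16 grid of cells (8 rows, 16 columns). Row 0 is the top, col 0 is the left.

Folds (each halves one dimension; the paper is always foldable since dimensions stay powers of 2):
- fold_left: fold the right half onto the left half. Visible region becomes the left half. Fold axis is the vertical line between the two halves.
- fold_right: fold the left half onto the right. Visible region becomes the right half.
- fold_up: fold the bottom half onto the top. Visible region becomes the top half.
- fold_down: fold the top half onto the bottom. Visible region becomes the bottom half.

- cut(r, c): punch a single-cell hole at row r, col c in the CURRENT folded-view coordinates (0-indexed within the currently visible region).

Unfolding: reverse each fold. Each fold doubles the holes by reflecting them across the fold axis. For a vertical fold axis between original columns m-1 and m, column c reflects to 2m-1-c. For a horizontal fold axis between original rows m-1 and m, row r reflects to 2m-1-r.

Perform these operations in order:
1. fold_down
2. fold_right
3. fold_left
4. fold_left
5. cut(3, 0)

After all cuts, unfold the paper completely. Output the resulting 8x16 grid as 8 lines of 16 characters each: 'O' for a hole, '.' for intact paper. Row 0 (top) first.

Op 1 fold_down: fold axis h@4; visible region now rows[4,8) x cols[0,16) = 4x16
Op 2 fold_right: fold axis v@8; visible region now rows[4,8) x cols[8,16) = 4x8
Op 3 fold_left: fold axis v@12; visible region now rows[4,8) x cols[8,12) = 4x4
Op 4 fold_left: fold axis v@10; visible region now rows[4,8) x cols[8,10) = 4x2
Op 5 cut(3, 0): punch at orig (7,8); cuts so far [(7, 8)]; region rows[4,8) x cols[8,10) = 4x2
Unfold 1 (reflect across v@10): 2 holes -> [(7, 8), (7, 11)]
Unfold 2 (reflect across v@12): 4 holes -> [(7, 8), (7, 11), (7, 12), (7, 15)]
Unfold 3 (reflect across v@8): 8 holes -> [(7, 0), (7, 3), (7, 4), (7, 7), (7, 8), (7, 11), (7, 12), (7, 15)]
Unfold 4 (reflect across h@4): 16 holes -> [(0, 0), (0, 3), (0, 4), (0, 7), (0, 8), (0, 11), (0, 12), (0, 15), (7, 0), (7, 3), (7, 4), (7, 7), (7, 8), (7, 11), (7, 12), (7, 15)]

Answer: O..OO..OO..OO..O
................
................
................
................
................
................
O..OO..OO..OO..O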